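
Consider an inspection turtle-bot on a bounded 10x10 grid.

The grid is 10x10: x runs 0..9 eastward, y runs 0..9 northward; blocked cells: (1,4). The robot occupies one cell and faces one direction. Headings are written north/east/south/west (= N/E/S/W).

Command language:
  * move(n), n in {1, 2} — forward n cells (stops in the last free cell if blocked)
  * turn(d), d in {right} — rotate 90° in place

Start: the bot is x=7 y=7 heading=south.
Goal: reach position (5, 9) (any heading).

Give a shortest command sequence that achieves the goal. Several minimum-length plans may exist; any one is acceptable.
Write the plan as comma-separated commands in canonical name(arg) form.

turn(right), move(2), turn(right), move(2)

start: x=7 y=7 heading=south
[1] after turn(right): x=7 y=7 heading=west
[2] after move(2): x=5 y=7 heading=west
[3] after turn(right): x=5 y=7 heading=north
[4] after move(2): x=5 y=9 heading=north
shorter routes all fall short; 4 is best.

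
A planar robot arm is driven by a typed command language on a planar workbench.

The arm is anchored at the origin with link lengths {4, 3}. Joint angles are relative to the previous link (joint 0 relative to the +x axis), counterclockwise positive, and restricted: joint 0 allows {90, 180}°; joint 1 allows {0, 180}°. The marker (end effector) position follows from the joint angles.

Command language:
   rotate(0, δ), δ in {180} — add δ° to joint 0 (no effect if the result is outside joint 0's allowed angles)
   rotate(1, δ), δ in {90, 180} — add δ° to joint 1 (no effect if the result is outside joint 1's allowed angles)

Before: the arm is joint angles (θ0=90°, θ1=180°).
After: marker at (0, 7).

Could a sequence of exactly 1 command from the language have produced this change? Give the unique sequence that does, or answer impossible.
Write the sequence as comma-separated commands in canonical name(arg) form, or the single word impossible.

rotate(1, 180)

from: joint angles (θ0=90°, θ1=180°)
[1] after rotate(1, 180): joint angles (θ0=90°, θ1=0°)
all 3 alternatives checked — unique.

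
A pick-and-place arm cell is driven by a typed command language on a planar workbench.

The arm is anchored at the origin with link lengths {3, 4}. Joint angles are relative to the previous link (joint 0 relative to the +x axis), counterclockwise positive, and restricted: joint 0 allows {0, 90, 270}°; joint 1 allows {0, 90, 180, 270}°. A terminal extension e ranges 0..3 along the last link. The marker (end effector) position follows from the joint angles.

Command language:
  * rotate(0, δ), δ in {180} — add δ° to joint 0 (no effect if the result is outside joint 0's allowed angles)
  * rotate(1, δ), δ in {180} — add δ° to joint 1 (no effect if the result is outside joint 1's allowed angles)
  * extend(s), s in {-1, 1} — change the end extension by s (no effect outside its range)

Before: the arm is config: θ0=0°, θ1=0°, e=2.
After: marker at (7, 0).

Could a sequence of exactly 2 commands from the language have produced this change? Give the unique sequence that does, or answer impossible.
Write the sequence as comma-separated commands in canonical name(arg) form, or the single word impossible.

begin: config: θ0=0°, θ1=0°, e=2
[1] after extend(-1): config: θ0=0°, θ1=0°, e=1
[2] after extend(-1): config: θ0=0°, θ1=0°, e=0
no other 2-command option fits: unique.

extend(-1), extend(-1)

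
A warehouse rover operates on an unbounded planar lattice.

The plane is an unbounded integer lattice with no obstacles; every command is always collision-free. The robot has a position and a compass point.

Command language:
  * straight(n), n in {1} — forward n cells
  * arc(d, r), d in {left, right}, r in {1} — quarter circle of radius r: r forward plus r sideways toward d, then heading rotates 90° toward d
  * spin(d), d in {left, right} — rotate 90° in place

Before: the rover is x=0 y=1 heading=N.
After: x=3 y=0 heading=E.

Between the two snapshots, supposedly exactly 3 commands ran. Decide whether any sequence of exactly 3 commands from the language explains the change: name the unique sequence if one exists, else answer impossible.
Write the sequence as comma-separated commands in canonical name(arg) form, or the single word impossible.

arc(right, 1), arc(right, 1), arc(left, 1)

key: running arc(left, 1) before arc(right, 1) would end elsewhere — order is forced
from: x=0 y=1 heading=N
t=1 arc(right, 1) ⇒ x=1 y=2 heading=E
t=2 arc(right, 1) ⇒ x=2 y=1 heading=S
t=3 arc(left, 1) ⇒ x=3 y=0 heading=E
no other 3-command option fits: unique.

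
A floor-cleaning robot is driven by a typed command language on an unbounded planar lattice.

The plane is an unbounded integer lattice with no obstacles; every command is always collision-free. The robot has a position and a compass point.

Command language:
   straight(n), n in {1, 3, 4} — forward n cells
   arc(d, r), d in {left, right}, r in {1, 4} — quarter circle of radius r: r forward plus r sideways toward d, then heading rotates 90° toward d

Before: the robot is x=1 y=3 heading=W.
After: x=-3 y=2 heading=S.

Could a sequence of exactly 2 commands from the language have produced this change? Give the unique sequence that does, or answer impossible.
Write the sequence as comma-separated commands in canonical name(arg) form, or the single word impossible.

straight(3), arc(left, 1)

key: position moved to (-3,2) AND the heading swung to S — translation plus rotation needed
start: x=1 y=3 heading=W
[1] after straight(3): x=-2 y=3 heading=W
[2] after arc(left, 1): x=-3 y=2 heading=S
all 49 alternatives checked — unique.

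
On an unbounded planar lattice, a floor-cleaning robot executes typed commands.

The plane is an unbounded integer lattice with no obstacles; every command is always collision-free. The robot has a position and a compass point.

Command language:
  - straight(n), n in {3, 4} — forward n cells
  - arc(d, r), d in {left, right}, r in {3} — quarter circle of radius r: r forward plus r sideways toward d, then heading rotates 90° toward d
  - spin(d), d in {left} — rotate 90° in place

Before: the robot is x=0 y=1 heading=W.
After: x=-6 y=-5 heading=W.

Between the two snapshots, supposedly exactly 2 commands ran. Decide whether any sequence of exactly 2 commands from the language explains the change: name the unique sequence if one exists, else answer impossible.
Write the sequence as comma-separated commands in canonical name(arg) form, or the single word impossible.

arc(left, 3), arc(right, 3)

key: running arc(right, 3) before arc(left, 3) would end elsewhere — order is forced
start: x=0 y=1 heading=W
step 1 (arc(left, 3)): x=-3 y=-2 heading=S
step 2 (arc(right, 3)): x=-6 y=-5 heading=W
all 25 alternatives checked — unique.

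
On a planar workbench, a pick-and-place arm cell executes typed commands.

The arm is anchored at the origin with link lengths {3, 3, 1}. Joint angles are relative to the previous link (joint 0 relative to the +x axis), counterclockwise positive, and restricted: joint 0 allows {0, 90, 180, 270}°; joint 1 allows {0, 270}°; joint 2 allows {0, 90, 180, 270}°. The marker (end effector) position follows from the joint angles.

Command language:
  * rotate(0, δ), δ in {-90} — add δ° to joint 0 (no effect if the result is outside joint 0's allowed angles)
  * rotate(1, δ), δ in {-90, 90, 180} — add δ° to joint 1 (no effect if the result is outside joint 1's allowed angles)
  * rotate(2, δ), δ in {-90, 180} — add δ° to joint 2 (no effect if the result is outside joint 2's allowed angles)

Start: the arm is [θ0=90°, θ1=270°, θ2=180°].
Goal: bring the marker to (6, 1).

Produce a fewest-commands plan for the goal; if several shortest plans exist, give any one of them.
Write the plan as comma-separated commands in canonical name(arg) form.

rotate(2, -90), rotate(1, 90), rotate(0, -90)

start: [θ0=90°, θ1=270°, θ2=180°]
1. rotate(2, -90) → [θ0=90°, θ1=270°, θ2=90°]
2. rotate(1, 90) → [θ0=90°, θ1=0°, θ2=90°]
3. rotate(0, -90) → [θ0=0°, θ1=0°, θ2=90°]
shorter routes all fall short; 3 is best.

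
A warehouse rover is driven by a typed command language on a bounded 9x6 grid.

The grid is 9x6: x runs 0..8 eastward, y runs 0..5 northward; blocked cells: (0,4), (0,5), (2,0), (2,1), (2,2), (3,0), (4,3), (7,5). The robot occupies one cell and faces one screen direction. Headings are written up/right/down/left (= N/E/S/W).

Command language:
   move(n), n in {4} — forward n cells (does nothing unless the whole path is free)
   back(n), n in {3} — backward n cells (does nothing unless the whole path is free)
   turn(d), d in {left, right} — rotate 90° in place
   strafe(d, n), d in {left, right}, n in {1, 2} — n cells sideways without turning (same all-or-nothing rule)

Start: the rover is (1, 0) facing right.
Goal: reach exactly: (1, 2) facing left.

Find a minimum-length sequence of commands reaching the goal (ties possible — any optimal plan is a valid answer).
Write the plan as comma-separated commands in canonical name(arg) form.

strafe(left, 2), turn(left), turn(left)

start: (1, 0) facing right
[1] after strafe(left, 2): (1, 2) facing right
[2] after turn(left): (1, 2) facing up
[3] after turn(left): (1, 2) facing left
no 2-step plan works, so 3 is optimal.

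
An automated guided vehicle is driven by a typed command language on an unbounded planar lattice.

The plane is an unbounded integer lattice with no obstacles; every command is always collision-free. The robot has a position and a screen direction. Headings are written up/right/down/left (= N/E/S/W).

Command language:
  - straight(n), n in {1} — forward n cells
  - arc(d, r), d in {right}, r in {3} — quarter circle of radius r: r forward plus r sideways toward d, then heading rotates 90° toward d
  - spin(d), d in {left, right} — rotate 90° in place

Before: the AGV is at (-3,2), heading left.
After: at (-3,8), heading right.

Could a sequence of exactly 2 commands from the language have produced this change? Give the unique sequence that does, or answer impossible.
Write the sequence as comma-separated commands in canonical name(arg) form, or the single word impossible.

arc(right, 3), arc(right, 3)

key: cell and facing (now E) both changed — the 2 commands mix motion and turning
initial: at (-3,2), heading left
t=1 arc(right, 3) ⇒ at (-6,5), heading up
t=2 arc(right, 3) ⇒ at (-3,8), heading right
all 16 alternatives checked — unique.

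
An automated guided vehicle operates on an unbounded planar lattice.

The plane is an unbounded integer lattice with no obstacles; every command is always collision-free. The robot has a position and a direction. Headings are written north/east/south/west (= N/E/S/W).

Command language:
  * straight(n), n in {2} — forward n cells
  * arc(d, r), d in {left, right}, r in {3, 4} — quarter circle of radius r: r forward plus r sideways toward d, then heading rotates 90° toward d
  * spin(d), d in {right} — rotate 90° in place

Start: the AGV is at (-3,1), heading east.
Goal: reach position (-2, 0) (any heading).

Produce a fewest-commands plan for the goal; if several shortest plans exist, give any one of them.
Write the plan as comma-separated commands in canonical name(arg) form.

initial: at (-3,1), heading east
step 1 (arc(right, 4)): at (1,-3), heading south
step 2 (spin(right)): at (1,-3), heading west
step 3 (arc(right, 3)): at (-2,0), heading north
nothing shorter than 3 reaches the goal.

arc(right, 4), spin(right), arc(right, 3)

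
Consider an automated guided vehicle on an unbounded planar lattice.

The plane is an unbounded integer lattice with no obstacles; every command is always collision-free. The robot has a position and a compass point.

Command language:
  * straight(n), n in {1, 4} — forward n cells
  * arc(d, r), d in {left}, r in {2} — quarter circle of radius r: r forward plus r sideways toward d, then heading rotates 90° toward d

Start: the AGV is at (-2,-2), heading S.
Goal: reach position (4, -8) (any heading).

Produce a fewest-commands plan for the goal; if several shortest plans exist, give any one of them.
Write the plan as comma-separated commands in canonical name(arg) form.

straight(4), arc(left, 2), straight(4)

t0: at (-2,-2), heading S
step 1 (straight(4)): at (-2,-6), heading S
step 2 (arc(left, 2)): at (0,-8), heading E
step 3 (straight(4)): at (4,-8), heading E
no 2-step plan works, so 3 is optimal.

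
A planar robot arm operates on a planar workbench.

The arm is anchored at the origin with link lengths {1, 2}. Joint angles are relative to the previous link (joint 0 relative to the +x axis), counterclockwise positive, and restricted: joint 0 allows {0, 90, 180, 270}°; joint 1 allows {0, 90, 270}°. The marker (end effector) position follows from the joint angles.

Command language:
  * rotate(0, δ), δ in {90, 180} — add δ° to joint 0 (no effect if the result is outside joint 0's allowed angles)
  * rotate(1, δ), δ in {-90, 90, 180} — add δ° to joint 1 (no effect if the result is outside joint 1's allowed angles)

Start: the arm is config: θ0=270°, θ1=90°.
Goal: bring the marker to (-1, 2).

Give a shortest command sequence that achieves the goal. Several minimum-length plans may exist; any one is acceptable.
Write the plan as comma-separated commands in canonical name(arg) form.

begin: config: θ0=270°, θ1=90°
1. rotate(0, 180) → config: θ0=90°, θ1=90°
2. rotate(1, 180) → config: θ0=90°, θ1=270°
3. rotate(0, 90) → config: θ0=180°, θ1=270°
shorter routes all fall short; 3 is best.

rotate(0, 180), rotate(1, 180), rotate(0, 90)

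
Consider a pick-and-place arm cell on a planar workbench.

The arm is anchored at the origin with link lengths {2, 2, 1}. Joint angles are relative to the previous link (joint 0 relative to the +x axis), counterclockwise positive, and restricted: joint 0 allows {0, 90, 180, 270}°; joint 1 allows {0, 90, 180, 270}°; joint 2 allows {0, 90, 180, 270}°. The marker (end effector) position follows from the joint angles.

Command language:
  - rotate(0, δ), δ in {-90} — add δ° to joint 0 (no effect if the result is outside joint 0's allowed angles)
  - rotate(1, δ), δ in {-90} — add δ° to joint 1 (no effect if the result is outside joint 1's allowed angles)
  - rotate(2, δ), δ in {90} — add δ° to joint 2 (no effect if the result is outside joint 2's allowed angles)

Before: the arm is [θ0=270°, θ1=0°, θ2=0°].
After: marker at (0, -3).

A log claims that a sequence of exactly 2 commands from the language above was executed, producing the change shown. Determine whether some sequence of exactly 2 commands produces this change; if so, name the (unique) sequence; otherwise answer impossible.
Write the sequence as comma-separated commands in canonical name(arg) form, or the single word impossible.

start: [θ0=270°, θ1=0°, θ2=0°]
t=1 rotate(2, 90) ⇒ [θ0=270°, θ1=0°, θ2=90°]
t=2 rotate(2, 90) ⇒ [θ0=270°, θ1=0°, θ2=180°]
no other 2-command option fits: unique.

rotate(2, 90), rotate(2, 90)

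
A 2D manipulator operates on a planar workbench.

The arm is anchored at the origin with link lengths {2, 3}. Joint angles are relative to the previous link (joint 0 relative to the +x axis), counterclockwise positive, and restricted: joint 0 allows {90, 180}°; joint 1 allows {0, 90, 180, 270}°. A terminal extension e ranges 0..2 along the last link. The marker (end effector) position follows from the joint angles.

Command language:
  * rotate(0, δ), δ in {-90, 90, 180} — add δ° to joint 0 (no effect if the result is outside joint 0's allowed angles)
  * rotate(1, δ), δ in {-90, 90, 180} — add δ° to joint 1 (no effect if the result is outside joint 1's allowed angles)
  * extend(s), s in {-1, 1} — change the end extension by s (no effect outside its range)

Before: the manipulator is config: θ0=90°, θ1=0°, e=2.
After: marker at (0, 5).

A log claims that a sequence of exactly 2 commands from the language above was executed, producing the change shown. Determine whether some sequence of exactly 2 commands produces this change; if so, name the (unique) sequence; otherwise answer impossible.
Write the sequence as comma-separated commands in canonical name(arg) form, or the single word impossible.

extend(-1), extend(-1)

start: config: θ0=90°, θ1=0°, e=2
step 1 (extend(-1)): config: θ0=90°, θ1=0°, e=1
step 2 (extend(-1)): config: θ0=90°, θ1=0°, e=0
uniquely the one of 64 2-step routes that fits.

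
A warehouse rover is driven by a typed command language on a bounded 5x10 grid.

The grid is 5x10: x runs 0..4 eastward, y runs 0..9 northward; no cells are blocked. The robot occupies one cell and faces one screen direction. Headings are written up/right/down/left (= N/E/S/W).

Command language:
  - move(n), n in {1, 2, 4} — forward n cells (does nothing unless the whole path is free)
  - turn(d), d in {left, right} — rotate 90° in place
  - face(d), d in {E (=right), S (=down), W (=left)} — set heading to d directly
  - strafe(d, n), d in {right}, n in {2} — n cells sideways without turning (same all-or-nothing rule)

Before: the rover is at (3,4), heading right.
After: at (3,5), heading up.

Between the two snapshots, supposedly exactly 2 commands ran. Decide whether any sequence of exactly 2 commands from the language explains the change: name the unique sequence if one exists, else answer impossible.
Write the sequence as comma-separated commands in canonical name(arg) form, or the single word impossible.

key: position moved to (3,5) AND the heading swung to N — translation plus rotation needed
t0: at (3,4), heading right
[1] after turn(left): at (3,4), heading up
[2] after move(1): at (3,5), heading up
no rival 2-sequence matches.

turn(left), move(1)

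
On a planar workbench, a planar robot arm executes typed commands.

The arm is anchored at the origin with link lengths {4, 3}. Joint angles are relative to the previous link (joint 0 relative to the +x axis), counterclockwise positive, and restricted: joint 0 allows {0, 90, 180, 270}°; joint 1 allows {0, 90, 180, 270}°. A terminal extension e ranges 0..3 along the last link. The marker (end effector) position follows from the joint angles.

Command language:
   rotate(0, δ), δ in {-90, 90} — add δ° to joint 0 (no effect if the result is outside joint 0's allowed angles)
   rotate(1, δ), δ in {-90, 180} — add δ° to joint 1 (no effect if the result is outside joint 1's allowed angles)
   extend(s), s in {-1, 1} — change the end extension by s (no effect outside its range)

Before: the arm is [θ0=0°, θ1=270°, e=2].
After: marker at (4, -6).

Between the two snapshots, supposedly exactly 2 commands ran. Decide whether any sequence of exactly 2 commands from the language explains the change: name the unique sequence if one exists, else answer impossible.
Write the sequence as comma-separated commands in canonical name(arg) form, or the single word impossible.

t0: [θ0=0°, θ1=270°, e=2]
1. extend(1) → [θ0=0°, θ1=270°, e=3]
2. extend(1) → [θ0=0°, θ1=270°, e=3]
uniquely the one of 36 2-step routes that fits.

extend(1), extend(1)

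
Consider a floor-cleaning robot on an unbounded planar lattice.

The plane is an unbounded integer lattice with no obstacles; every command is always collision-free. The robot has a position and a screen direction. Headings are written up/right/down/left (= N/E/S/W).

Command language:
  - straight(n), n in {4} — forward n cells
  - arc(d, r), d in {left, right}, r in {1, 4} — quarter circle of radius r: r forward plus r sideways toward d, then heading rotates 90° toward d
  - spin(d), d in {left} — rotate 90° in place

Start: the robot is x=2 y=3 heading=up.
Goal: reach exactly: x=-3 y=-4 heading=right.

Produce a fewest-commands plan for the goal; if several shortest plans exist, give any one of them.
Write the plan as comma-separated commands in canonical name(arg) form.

t0: x=2 y=3 heading=up
1. arc(left, 1) → x=1 y=4 heading=left
2. straight(4) → x=-3 y=4 heading=left
3. arc(left, 4) → x=-7 y=0 heading=down
4. arc(left, 4) → x=-3 y=-4 heading=right
shorter routes all fall short; 4 is best.

arc(left, 1), straight(4), arc(left, 4), arc(left, 4)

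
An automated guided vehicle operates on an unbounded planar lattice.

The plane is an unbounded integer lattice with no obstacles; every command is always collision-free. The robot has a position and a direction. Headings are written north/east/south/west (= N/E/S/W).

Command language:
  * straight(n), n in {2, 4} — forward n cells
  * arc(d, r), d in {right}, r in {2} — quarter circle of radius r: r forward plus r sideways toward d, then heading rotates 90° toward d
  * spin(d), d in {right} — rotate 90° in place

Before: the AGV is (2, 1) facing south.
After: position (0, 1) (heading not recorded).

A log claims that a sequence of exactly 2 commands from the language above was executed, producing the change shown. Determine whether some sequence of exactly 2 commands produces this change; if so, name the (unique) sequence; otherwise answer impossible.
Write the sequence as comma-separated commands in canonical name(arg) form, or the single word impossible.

key: running straight(2) before spin(right) would end elsewhere — order is forced
begin: (2, 1) facing south
step 1 (spin(right)): (2, 1) facing west
step 2 (straight(2)): (0, 1) facing west
no rival 2-sequence matches.

spin(right), straight(2)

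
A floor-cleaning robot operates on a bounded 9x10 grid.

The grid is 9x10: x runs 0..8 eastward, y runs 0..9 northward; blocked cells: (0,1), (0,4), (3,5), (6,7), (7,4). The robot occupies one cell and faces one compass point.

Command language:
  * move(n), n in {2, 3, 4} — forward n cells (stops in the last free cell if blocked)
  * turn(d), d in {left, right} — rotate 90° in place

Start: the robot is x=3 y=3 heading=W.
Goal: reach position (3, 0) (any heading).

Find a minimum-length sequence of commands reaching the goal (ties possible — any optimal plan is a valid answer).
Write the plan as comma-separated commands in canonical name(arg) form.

turn(left), move(3)

t0: x=3 y=3 heading=W
t=1 turn(left) ⇒ x=3 y=3 heading=S
t=2 move(3) ⇒ x=3 y=0 heading=S
shorter routes all fall short; 2 is best.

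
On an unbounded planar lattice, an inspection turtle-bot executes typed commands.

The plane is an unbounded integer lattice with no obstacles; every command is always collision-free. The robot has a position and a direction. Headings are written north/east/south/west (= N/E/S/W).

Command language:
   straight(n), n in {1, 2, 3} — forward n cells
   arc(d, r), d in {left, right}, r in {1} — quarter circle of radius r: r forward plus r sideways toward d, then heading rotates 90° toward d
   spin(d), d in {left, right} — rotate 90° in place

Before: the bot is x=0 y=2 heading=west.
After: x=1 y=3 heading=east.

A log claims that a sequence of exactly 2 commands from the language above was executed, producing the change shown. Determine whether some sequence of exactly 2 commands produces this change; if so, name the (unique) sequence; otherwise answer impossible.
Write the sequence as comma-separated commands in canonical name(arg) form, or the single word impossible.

key: running arc(right, 1) before spin(right) would end elsewhere — order is forced
begin: x=0 y=2 heading=west
t=1 spin(right) ⇒ x=0 y=2 heading=north
t=2 arc(right, 1) ⇒ x=1 y=3 heading=east
all 49 alternatives checked — unique.

spin(right), arc(right, 1)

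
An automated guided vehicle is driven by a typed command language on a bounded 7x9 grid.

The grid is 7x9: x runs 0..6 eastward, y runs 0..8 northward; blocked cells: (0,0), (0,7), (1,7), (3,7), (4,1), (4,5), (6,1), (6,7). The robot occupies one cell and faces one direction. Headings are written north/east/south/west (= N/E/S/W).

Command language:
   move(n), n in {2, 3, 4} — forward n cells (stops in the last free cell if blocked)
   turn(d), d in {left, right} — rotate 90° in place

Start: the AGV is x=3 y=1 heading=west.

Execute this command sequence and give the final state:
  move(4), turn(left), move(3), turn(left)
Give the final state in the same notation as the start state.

begin: x=3 y=1 heading=west
[1] after move(4): x=0 y=1 heading=west
[2] after turn(left): x=0 y=1 heading=south
[3] after move(3): x=0 y=1 heading=south
[4] after turn(left): x=0 y=1 heading=east

x=0 y=1 heading=east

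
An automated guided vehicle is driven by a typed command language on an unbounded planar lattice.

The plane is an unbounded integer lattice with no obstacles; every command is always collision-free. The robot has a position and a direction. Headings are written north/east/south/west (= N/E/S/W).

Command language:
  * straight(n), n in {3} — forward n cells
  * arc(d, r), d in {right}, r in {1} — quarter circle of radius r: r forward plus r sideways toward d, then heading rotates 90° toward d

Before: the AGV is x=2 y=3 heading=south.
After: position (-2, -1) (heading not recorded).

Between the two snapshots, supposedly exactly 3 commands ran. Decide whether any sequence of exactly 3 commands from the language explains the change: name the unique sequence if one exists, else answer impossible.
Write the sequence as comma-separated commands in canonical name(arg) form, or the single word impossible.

t0: x=2 y=3 heading=south
[1] after straight(3): x=2 y=0 heading=south
[2] after arc(right, 1): x=1 y=-1 heading=west
[3] after straight(3): x=-2 y=-1 heading=west
no rival 3-sequence matches.

straight(3), arc(right, 1), straight(3)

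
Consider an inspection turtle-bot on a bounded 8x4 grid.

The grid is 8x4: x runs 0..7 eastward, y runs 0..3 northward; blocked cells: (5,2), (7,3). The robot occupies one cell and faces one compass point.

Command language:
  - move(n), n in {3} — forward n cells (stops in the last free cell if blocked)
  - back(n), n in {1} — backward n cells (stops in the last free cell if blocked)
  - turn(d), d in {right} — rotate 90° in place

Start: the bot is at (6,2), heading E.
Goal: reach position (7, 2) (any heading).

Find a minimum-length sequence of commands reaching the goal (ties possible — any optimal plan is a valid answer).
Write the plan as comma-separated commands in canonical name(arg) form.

move(3)

begin: at (6,2), heading E
step 1 (move(3)): at (7,2), heading E
shorter routes all fall short; 1 is best.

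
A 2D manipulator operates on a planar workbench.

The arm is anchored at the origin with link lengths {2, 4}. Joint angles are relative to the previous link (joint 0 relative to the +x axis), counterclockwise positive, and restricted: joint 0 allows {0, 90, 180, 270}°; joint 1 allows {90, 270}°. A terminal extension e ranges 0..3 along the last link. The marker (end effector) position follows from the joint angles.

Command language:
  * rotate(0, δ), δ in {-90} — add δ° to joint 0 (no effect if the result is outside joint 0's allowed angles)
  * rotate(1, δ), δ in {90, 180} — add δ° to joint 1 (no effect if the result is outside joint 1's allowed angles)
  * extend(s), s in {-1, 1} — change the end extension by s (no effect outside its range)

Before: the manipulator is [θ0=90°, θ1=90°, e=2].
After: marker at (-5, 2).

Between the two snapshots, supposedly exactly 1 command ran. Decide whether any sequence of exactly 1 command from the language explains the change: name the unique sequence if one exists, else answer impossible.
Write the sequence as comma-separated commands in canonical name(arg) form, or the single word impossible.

extend(-1)

initial: [θ0=90°, θ1=90°, e=2]
1. extend(-1) → [θ0=90°, θ1=90°, e=1]
no rival 1-sequence matches.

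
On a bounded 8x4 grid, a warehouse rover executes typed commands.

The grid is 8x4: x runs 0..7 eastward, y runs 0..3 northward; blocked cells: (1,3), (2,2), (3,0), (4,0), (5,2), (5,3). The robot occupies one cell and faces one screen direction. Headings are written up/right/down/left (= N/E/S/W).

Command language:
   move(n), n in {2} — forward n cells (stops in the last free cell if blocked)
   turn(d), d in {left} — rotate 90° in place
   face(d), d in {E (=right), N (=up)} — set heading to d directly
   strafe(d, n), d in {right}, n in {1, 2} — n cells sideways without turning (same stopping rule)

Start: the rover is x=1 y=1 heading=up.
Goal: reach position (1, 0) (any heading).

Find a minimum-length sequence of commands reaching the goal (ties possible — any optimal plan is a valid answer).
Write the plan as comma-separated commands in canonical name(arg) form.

face(E), strafe(right, 2)

from: x=1 y=1 heading=up
t=1 face(E) ⇒ x=1 y=1 heading=right
t=2 strafe(right, 2) ⇒ x=1 y=0 heading=right
nothing shorter than 2 reaches the goal.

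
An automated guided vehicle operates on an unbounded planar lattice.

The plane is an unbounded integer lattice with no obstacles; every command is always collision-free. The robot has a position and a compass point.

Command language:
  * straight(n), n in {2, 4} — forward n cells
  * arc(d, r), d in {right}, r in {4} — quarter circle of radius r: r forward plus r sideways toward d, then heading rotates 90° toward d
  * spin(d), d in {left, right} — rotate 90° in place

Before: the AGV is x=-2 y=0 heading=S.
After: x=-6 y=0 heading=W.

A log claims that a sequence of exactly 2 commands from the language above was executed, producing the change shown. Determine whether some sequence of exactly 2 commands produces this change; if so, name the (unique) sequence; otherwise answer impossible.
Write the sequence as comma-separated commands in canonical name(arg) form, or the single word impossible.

spin(right), straight(4)

key: running straight(4) before spin(right) would end elsewhere — order is forced
from: x=-2 y=0 heading=S
1. spin(right) → x=-2 y=0 heading=W
2. straight(4) → x=-6 y=0 heading=W
all 25 alternatives checked — unique.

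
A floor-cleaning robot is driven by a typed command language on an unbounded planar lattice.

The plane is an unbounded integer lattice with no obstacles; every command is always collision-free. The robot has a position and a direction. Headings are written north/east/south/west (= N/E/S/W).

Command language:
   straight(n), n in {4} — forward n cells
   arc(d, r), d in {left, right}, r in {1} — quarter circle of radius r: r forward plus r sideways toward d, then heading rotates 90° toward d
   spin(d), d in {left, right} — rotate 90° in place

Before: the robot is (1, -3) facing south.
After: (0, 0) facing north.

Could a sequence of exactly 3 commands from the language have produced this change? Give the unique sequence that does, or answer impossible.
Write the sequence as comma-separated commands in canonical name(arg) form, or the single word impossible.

arc(right, 1), spin(right), straight(4)

key: position moved to (0,0) AND the heading swung to N — translation plus rotation needed
initial: (1, -3) facing south
step 1 (arc(right, 1)): (0, -4) facing west
step 2 (spin(right)): (0, -4) facing north
step 3 (straight(4)): (0, 0) facing north
no rival 3-sequence matches.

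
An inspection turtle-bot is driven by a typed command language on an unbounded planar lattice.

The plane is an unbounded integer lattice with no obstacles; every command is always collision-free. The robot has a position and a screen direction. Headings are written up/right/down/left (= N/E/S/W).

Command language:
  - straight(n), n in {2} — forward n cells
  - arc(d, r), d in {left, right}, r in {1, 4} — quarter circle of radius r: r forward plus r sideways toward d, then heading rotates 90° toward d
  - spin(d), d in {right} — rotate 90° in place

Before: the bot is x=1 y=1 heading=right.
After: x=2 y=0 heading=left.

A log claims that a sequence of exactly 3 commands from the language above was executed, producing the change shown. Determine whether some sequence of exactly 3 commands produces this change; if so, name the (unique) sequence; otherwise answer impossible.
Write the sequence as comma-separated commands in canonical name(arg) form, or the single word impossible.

key: cell and facing (now W) both changed — the 3 commands mix motion and turning
t0: x=1 y=1 heading=right
t=1 straight(2) ⇒ x=3 y=1 heading=right
t=2 spin(right) ⇒ x=3 y=1 heading=down
t=3 arc(right, 1) ⇒ x=2 y=0 heading=left
uniquely the one of 216 3-step routes that fits.

straight(2), spin(right), arc(right, 1)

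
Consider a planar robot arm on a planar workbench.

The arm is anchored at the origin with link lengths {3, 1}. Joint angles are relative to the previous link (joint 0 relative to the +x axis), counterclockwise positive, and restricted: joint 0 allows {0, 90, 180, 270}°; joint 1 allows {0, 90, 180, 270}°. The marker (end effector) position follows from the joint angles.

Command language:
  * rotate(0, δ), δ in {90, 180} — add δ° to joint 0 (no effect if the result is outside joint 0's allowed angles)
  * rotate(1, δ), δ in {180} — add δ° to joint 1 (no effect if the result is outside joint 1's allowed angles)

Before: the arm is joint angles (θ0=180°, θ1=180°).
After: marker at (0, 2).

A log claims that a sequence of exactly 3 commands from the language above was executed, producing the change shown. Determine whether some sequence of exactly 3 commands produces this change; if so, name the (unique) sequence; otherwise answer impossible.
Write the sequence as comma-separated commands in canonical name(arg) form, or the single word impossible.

start: joint angles (θ0=180°, θ1=180°)
1. rotate(0, 90) → joint angles (θ0=270°, θ1=180°)
2. rotate(0, 90) → joint angles (θ0=0°, θ1=180°)
3. rotate(0, 90) → joint angles (θ0=90°, θ1=180°)
all 27 alternatives checked — unique.

rotate(0, 90), rotate(0, 90), rotate(0, 90)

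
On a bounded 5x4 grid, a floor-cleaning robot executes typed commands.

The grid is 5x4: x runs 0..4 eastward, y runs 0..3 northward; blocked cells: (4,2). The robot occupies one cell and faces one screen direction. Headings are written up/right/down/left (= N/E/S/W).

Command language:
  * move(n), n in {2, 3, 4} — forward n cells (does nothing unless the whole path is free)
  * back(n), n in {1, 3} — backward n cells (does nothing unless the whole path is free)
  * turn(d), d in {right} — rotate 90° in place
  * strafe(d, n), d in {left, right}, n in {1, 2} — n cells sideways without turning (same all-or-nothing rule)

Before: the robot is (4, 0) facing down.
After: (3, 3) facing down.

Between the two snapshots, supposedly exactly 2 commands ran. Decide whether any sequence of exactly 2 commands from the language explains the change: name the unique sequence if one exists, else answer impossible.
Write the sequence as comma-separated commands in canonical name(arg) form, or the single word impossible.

strafe(right, 1), back(3)

key: heading stays S — no command in the sequence turns
begin: (4, 0) facing down
[1] after strafe(right, 1): (3, 0) facing down
[2] after back(3): (3, 3) facing down
no other 2-command option fits: unique.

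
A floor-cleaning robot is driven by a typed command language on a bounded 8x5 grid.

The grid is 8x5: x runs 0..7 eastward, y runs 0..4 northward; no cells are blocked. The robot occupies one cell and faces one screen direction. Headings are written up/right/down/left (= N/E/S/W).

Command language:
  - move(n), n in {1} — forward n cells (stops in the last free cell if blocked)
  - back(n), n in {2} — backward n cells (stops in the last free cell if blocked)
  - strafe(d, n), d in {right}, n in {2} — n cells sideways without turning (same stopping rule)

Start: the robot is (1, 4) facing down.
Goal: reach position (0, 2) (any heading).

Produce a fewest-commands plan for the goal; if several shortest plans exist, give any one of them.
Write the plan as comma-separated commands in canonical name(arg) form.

initial: (1, 4) facing down
[1] after strafe(right, 2): (0, 4) facing down
[2] after move(1): (0, 3) facing down
[3] after move(1): (0, 2) facing down
shorter routes all fall short; 3 is best.

strafe(right, 2), move(1), move(1)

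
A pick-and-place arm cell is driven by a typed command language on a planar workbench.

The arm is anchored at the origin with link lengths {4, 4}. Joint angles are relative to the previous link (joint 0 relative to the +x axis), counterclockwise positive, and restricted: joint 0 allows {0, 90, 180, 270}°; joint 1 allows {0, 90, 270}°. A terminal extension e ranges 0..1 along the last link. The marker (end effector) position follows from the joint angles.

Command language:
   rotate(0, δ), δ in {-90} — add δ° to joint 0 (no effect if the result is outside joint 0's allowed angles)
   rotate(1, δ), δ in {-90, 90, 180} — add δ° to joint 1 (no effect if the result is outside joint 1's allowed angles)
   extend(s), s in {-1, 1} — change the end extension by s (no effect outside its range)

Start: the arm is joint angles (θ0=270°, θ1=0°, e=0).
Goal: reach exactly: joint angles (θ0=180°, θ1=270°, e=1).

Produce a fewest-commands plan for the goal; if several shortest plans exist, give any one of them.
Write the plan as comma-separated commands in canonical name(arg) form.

t0: joint angles (θ0=270°, θ1=0°, e=0)
step 1 (extend(1)): joint angles (θ0=270°, θ1=0°, e=1)
step 2 (rotate(0, -90)): joint angles (θ0=180°, θ1=0°, e=1)
step 3 (rotate(1, -90)): joint angles (θ0=180°, θ1=270°, e=1)
shorter routes all fall short; 3 is best.

extend(1), rotate(0, -90), rotate(1, -90)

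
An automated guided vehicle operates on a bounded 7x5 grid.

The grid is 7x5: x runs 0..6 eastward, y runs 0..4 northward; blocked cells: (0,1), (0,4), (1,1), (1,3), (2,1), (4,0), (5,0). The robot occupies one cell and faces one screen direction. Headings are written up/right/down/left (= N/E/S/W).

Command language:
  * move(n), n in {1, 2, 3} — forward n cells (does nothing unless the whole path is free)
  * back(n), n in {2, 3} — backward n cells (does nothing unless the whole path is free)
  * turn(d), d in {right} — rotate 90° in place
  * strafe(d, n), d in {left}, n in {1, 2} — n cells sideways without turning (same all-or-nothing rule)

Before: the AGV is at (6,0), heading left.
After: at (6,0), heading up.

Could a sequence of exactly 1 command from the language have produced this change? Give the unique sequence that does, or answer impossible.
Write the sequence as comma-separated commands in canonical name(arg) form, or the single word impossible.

key: parked at (6,0) the whole time — nothing moves the robot
t0: at (6,0), heading left
t=1 turn(right) ⇒ at (6,0), heading up
uniquely the one of 8 1-step routes that fits.

turn(right)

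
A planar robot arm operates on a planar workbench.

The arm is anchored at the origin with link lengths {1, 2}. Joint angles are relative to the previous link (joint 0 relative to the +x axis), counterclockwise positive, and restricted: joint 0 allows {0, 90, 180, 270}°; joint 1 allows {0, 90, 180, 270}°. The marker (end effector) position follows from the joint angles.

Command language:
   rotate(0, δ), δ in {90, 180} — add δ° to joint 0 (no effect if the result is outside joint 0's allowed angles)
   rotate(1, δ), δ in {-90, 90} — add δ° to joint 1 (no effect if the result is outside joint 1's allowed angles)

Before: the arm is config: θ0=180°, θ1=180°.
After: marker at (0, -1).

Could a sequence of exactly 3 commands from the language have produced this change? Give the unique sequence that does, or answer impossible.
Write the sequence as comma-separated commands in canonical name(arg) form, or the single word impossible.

start: config: θ0=180°, θ1=180°
[1] after rotate(0, 90): config: θ0=270°, θ1=180°
[2] after rotate(0, 90): config: θ0=0°, θ1=180°
[3] after rotate(0, 90): config: θ0=90°, θ1=180°
no other 3-command option fits: unique.

rotate(0, 90), rotate(0, 90), rotate(0, 90)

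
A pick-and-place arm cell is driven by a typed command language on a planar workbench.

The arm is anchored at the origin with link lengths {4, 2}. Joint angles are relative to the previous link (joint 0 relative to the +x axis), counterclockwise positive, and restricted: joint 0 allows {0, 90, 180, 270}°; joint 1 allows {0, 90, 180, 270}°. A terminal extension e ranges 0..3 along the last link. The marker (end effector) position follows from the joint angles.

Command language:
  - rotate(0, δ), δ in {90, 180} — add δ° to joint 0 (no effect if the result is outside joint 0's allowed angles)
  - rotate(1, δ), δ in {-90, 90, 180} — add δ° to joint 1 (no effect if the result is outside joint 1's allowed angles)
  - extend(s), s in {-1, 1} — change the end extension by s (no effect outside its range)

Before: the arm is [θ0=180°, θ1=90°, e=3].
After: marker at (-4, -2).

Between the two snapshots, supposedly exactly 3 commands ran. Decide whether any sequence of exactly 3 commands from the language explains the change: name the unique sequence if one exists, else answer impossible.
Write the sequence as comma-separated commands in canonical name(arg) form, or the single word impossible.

extend(-1), extend(-1), extend(-1)

start: [θ0=180°, θ1=90°, e=3]
t=1 extend(-1) ⇒ [θ0=180°, θ1=90°, e=2]
t=2 extend(-1) ⇒ [θ0=180°, θ1=90°, e=1]
t=3 extend(-1) ⇒ [θ0=180°, θ1=90°, e=0]
all 343 alternatives checked — unique.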